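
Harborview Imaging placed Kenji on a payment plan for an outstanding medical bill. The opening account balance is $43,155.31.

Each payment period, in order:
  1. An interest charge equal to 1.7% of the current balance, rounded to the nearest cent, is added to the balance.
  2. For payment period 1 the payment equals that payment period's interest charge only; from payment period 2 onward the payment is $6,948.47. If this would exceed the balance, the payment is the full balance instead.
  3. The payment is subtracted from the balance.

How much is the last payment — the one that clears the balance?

Payment period 1: $43,155.31 +$733.64 interest = $43,888.95; pay $733.64 → $43,155.31
Payment period 2: $43,155.31 +$733.64 interest = $43,888.95; pay $6,948.47 → $36,940.48
Payment period 3: $36,940.48 +$627.99 interest = $37,568.47; pay $6,948.47 → $30,620.00
Payment period 4: $30,620.00 +$520.54 interest = $31,140.54; pay $6,948.47 → $24,192.07
Payment period 5: $24,192.07 +$411.27 interest = $24,603.34; pay $6,948.47 → $17,654.87
Payment period 6: $17,654.87 +$300.13 interest = $17,955.00; pay $6,948.47 → $11,006.53
Payment period 7: $11,006.53 +$187.11 interest = $11,193.64; pay $6,948.47 → $4,245.17
Payment period 8: $4,245.17 +$72.17 interest = $4,317.34; pay $4,317.34 → $0.00

$4,317.34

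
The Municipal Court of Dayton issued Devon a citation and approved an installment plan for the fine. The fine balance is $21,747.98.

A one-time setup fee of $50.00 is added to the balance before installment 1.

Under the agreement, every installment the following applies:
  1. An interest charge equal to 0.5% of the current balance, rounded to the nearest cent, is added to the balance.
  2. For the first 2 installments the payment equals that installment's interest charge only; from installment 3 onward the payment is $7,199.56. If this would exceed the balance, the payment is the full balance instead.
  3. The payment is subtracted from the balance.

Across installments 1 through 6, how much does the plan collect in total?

Installment 1: $21,797.98 +$108.99 interest = $21,906.97; pay $108.99 → $21,797.98
Installment 2: $21,797.98 +$108.99 interest = $21,906.97; pay $108.99 → $21,797.98
Installment 3: $21,797.98 +$108.99 interest = $21,906.97; pay $7,199.56 → $14,707.41
Installment 4: $14,707.41 +$73.54 interest = $14,780.95; pay $7,199.56 → $7,581.39
Installment 5: $7,581.39 +$37.91 interest = $7,619.30; pay $7,199.56 → $419.74
Installment 6: $419.74 +$2.10 interest = $421.84; pay $421.84 → $0.00
Total paid: $22,238.50

$22,238.50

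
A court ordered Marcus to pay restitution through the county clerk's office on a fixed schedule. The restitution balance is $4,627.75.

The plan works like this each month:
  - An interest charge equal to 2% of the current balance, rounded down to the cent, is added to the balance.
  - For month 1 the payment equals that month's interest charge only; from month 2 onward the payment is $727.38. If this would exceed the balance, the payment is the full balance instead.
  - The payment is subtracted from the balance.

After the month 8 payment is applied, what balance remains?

# | Opening | Interest | Payment | End bal
1 | $4,627.75 | $92.55 | $92.55 | $4,627.75
2 | $4,627.75 | $92.55 | $727.38 | $3,992.92
3 | $3,992.92 | $79.85 | $727.38 | $3,345.39
4 | $3,345.39 | $66.90 | $727.38 | $2,684.91
5 | $2,684.91 | $53.69 | $727.38 | $2,011.22
6 | $2,011.22 | $40.22 | $727.38 | $1,324.06
7 | $1,324.06 | $26.48 | $727.38 | $623.16
8 | $623.16 | $12.46 | $635.62 | $0.00

$0.00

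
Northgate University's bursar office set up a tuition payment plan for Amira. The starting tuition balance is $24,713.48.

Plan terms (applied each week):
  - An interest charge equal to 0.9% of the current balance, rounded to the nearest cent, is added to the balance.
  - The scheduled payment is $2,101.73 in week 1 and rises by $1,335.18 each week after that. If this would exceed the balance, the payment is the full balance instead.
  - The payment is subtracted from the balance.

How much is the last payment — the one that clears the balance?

$1,688.81

# | Opening | Interest | Payment | End bal
1 | $24,713.48 | $222.42 | $2,101.73 | $22,834.17
2 | $22,834.17 | $205.51 | $3,436.91 | $19,602.77
3 | $19,602.77 | $176.42 | $4,772.09 | $15,007.10
4 | $15,007.10 | $135.06 | $6,107.27 | $9,034.89
5 | $9,034.89 | $81.31 | $7,442.45 | $1,673.75
6 | $1,673.75 | $15.06 | $1,688.81 | $0.00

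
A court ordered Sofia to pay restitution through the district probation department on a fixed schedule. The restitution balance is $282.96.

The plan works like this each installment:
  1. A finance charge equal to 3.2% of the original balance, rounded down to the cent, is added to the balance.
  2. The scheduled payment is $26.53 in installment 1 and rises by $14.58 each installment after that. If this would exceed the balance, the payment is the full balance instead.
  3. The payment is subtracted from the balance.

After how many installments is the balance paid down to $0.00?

Installment 1: opening $282.96; interest $9.05 → $292.01; payment $26.53; balance $265.48
Installment 2: opening $265.48; interest $9.05 → $274.53; payment $41.11; balance $233.42
Installment 3: opening $233.42; interest $9.05 → $242.47; payment $55.69; balance $186.78
Installment 4: opening $186.78; interest $9.05 → $195.83; payment $70.27; balance $125.56
Installment 5: opening $125.56; interest $9.05 → $134.61; payment $84.85; balance $49.76
Installment 6: opening $49.76; interest $9.05 → $58.81; payment $58.81; balance $0.00
Balance reaches $0.00 in installment 6.

6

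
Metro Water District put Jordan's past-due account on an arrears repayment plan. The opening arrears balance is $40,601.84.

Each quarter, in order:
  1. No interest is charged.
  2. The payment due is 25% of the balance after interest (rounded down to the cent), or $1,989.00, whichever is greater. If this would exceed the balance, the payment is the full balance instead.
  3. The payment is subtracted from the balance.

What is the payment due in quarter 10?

$1,259.27

Quarter 1: $40,601.84 − $10,150.46 → $30,451.38
Quarter 2: $30,451.38 − $7,612.84 → $22,838.54
Quarter 3: $22,838.54 − $5,709.63 → $17,128.91
Quarter 4: $17,128.91 − $4,282.22 → $12,846.69
Quarter 5: $12,846.69 − $3,211.67 → $9,635.02
Quarter 6: $9,635.02 − $2,408.75 → $7,226.27
Quarter 7: $7,226.27 − $1,989.00 → $5,237.27
Quarter 8: $5,237.27 − $1,989.00 → $3,248.27
Quarter 9: $3,248.27 − $1,989.00 → $1,259.27
Quarter 10: $1,259.27 − $1,259.27 → $0.00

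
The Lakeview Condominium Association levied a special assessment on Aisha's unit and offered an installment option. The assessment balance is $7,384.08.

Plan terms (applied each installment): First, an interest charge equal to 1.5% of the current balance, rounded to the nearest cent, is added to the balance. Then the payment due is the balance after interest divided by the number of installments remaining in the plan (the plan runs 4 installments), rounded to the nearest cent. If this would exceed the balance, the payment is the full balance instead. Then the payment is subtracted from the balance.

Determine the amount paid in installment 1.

Installment 1: $7,384.08 +$110.76 interest = $7,494.84; pay $1,873.71 → $5,621.13

$1,873.71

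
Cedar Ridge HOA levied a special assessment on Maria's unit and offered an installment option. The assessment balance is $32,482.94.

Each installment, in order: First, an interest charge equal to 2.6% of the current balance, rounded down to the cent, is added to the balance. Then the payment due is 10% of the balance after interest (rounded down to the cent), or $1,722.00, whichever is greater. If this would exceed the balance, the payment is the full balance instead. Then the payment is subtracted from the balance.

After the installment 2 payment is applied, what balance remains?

Installment 1: $32,482.94 +$844.55 interest = $33,327.49; pay $3,332.74 → $29,994.75
Installment 2: $29,994.75 +$779.86 interest = $30,774.61; pay $3,077.46 → $27,697.15

$27,697.15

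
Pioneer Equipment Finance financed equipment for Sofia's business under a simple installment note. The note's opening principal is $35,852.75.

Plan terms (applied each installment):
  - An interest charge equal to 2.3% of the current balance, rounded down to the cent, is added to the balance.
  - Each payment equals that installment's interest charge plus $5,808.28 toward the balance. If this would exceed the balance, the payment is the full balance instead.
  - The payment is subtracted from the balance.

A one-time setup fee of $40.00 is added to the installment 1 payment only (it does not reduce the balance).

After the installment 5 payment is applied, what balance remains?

$6,811.35

Installment 1: opening $35,852.75; interest $824.61 → $36,677.36; payment $6,632.89 (+ $40.00 fee); balance $30,044.47
Installment 2: opening $30,044.47; interest $691.02 → $30,735.49; payment $6,499.30; balance $24,236.19
Installment 3: opening $24,236.19; interest $557.43 → $24,793.62; payment $6,365.71; balance $18,427.91
Installment 4: opening $18,427.91; interest $423.84 → $18,851.75; payment $6,232.12; balance $12,619.63
Installment 5: opening $12,619.63; interest $290.25 → $12,909.88; payment $6,098.53; balance $6,811.35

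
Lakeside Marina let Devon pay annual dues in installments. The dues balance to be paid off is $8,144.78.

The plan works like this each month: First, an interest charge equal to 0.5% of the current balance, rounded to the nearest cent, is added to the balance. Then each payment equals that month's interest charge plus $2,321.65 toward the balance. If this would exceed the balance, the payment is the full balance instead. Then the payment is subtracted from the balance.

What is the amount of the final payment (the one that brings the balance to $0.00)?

Month 1: $8,144.78 +$40.72 interest = $8,185.50; pay $2,362.37 → $5,823.13
Month 2: $5,823.13 +$29.12 interest = $5,852.25; pay $2,350.77 → $3,501.48
Month 3: $3,501.48 +$17.51 interest = $3,518.99; pay $2,339.16 → $1,179.83
Month 4: $1,179.83 +$5.90 interest = $1,185.73; pay $1,185.73 → $0.00

$1,185.73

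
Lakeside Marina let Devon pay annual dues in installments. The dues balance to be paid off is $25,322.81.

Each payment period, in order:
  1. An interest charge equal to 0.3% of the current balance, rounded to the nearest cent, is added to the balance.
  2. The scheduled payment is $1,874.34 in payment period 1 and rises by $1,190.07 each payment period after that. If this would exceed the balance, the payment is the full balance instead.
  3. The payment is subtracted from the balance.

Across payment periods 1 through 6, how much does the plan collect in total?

$25,625.80

Payment period 1: opening $25,322.81; interest $75.97 → $25,398.78; payment $1,874.34; balance $23,524.44
Payment period 2: opening $23,524.44; interest $70.57 → $23,595.01; payment $3,064.41; balance $20,530.60
Payment period 3: opening $20,530.60; interest $61.59 → $20,592.19; payment $4,254.48; balance $16,337.71
Payment period 4: opening $16,337.71; interest $49.01 → $16,386.72; payment $5,444.55; balance $10,942.17
Payment period 5: opening $10,942.17; interest $32.83 → $10,975.00; payment $6,634.62; balance $4,340.38
Payment period 6: opening $4,340.38; interest $13.02 → $4,353.40; payment $4,353.40; balance $0.00
Total paid: $25,625.80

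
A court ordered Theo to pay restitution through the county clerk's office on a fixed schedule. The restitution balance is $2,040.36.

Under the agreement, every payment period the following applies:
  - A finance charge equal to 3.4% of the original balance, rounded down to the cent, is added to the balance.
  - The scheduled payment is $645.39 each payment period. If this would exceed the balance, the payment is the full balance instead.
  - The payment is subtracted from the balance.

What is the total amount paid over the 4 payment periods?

$2,317.84

Payment period 1: opening $2,040.36; interest $69.37 → $2,109.73; payment $645.39; balance $1,464.34
Payment period 2: opening $1,464.34; interest $69.37 → $1,533.71; payment $645.39; balance $888.32
Payment period 3: opening $888.32; interest $69.37 → $957.69; payment $645.39; balance $312.30
Payment period 4: opening $312.30; interest $69.37 → $381.67; payment $381.67; balance $0.00
Total paid: $2,317.84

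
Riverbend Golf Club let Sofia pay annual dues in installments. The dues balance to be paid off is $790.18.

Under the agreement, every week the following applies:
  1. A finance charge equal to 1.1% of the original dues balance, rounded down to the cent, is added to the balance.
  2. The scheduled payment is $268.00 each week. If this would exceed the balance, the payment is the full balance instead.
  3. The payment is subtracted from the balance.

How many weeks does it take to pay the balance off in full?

4

Week 1: $790.18 +$8.69 interest = $798.87; pay $268.00 → $530.87
Week 2: $530.87 +$8.69 interest = $539.56; pay $268.00 → $271.56
Week 3: $271.56 +$8.69 interest = $280.25; pay $268.00 → $12.25
Week 4: $12.25 +$8.69 interest = $20.94; pay $20.94 → $0.00
Balance reaches $0.00 in week 4.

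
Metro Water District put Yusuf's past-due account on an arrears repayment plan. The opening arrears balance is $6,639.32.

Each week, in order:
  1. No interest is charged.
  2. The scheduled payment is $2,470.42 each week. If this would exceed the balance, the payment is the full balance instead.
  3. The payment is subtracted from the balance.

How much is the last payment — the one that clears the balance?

$1,698.48

# | Opening | Payment | End bal
1 | $6,639.32 | $2,470.42 | $4,168.90
2 | $4,168.90 | $2,470.42 | $1,698.48
3 | $1,698.48 | $1,698.48 | $0.00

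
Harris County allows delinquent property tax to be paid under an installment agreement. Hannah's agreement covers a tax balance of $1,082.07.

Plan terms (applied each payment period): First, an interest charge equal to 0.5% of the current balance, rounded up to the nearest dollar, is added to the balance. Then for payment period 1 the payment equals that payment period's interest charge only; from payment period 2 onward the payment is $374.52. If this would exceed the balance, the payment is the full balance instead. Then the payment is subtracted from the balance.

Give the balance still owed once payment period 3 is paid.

Payment period 1: opening $1,082.07; interest $6.00 → $1,088.07; payment $6.00; balance $1,082.07
Payment period 2: opening $1,082.07; interest $6.00 → $1,088.07; payment $374.52; balance $713.55
Payment period 3: opening $713.55; interest $4.00 → $717.55; payment $374.52; balance $343.03

$343.03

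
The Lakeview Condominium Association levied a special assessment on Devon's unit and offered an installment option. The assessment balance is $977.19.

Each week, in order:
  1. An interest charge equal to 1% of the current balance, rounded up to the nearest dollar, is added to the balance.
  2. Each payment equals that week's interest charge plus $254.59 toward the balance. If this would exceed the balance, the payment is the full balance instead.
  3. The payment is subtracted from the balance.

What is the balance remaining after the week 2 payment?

Week 1: $977.19 +$10.00 interest = $987.19; pay $264.59 → $722.60
Week 2: $722.60 +$8.00 interest = $730.60; pay $262.59 → $468.01

$468.01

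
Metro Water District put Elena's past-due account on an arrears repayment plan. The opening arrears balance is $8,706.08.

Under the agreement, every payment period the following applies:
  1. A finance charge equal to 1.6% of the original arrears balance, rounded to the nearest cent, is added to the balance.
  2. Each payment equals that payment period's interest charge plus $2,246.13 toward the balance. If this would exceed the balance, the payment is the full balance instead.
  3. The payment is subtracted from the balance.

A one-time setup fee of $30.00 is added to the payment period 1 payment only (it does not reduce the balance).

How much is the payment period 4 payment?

$2,106.99

Payment period 1: $8,706.08 +$139.30 interest = $8,845.38; pay $2,385.43 (+ $30.00 fee) → $6,459.95
Payment period 2: $6,459.95 +$139.30 interest = $6,599.25; pay $2,385.43 → $4,213.82
Payment period 3: $4,213.82 +$139.30 interest = $4,353.12; pay $2,385.43 → $1,967.69
Payment period 4: $1,967.69 +$139.30 interest = $2,106.99; pay $2,106.99 → $0.00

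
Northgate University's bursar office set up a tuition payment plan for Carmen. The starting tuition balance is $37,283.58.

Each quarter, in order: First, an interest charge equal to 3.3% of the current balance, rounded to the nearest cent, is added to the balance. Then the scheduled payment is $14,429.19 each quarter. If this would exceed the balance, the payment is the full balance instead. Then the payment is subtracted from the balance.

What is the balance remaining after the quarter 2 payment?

$10,450.36

Quarter 1: opening $37,283.58; interest $1,230.36 → $38,513.94; payment $14,429.19; balance $24,084.75
Quarter 2: opening $24,084.75; interest $794.80 → $24,879.55; payment $14,429.19; balance $10,450.36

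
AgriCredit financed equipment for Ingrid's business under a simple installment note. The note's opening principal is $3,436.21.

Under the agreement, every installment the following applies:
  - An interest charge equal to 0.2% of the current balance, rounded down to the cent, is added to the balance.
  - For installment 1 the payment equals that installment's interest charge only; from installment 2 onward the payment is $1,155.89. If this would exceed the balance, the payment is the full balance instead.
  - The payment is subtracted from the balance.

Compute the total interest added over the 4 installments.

Installment 1: $3,436.21 +$6.87 interest = $3,443.08; pay $6.87 → $3,436.21
Installment 2: $3,436.21 +$6.87 interest = $3,443.08; pay $1,155.89 → $2,287.19
Installment 3: $2,287.19 +$4.57 interest = $2,291.76; pay $1,155.89 → $1,135.87
Installment 4: $1,135.87 +$2.27 interest = $1,138.14; pay $1,138.14 → $0.00
Total interest: $6.87 + $6.87 + $4.57 + $2.27 = $20.58

$20.58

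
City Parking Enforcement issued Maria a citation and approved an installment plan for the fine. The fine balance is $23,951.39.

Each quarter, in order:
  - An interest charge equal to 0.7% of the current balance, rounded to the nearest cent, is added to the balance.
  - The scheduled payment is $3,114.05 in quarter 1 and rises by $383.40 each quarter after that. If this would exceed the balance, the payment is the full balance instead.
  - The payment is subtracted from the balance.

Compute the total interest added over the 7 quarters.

$640.82

Quarter 1: opening $23,951.39; interest $167.66 → $24,119.05; payment $3,114.05; balance $21,005.00
Quarter 2: opening $21,005.00; interest $147.04 → $21,152.04; payment $3,497.45; balance $17,654.59
Quarter 3: opening $17,654.59; interest $123.58 → $17,778.17; payment $3,880.85; balance $13,897.32
Quarter 4: opening $13,897.32; interest $97.28 → $13,994.60; payment $4,264.25; balance $9,730.35
Quarter 5: opening $9,730.35; interest $68.11 → $9,798.46; payment $4,647.65; balance $5,150.81
Quarter 6: opening $5,150.81; interest $36.06 → $5,186.87; payment $5,031.05; balance $155.82
Quarter 7: opening $155.82; interest $1.09 → $156.91; payment $156.91; balance $0.00
Total interest: $167.66 + $147.04 + $123.58 + $97.28 + $68.11 + $36.06 + $1.09 = $640.82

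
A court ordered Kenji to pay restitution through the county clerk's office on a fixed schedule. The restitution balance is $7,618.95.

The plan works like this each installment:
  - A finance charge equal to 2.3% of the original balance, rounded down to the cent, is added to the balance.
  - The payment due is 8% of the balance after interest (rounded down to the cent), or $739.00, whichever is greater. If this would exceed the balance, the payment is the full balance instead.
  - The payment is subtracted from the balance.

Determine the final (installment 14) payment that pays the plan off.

Installment 1: opening $7,618.95; interest $175.23 → $7,794.18; payment $739.00; balance $7,055.18
Installment 2: opening $7,055.18; interest $175.23 → $7,230.41; payment $739.00; balance $6,491.41
Installment 3: opening $6,491.41; interest $175.23 → $6,666.64; payment $739.00; balance $5,927.64
Installment 4: opening $5,927.64; interest $175.23 → $6,102.87; payment $739.00; balance $5,363.87
Installment 5: opening $5,363.87; interest $175.23 → $5,539.10; payment $739.00; balance $4,800.10
Installment 6: opening $4,800.10; interest $175.23 → $4,975.33; payment $739.00; balance $4,236.33
Installment 7: opening $4,236.33; interest $175.23 → $4,411.56; payment $739.00; balance $3,672.56
Installment 8: opening $3,672.56; interest $175.23 → $3,847.79; payment $739.00; balance $3,108.79
Installment 9: opening $3,108.79; interest $175.23 → $3,284.02; payment $739.00; balance $2,545.02
Installment 10: opening $2,545.02; interest $175.23 → $2,720.25; payment $739.00; balance $1,981.25
Installment 11: opening $1,981.25; interest $175.23 → $2,156.48; payment $739.00; balance $1,417.48
Installment 12: opening $1,417.48; interest $175.23 → $1,592.71; payment $739.00; balance $853.71
Installment 13: opening $853.71; interest $175.23 → $1,028.94; payment $739.00; balance $289.94
Installment 14: opening $289.94; interest $175.23 → $465.17; payment $465.17; balance $0.00

$465.17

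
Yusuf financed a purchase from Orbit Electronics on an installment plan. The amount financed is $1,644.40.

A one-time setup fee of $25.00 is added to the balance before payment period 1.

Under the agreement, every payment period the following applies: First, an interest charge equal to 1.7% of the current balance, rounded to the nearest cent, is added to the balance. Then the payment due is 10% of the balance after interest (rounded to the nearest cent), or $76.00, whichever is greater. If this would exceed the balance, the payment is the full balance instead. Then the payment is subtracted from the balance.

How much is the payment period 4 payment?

# | Opening | Interest | Payment | End bal
1 | $1,669.40 | $28.38 | $169.78 | $1,528.00
2 | $1,528.00 | $25.98 | $155.40 | $1,398.58
3 | $1,398.58 | $23.78 | $142.24 | $1,280.12
4 | $1,280.12 | $21.76 | $130.19 | $1,171.69

$130.19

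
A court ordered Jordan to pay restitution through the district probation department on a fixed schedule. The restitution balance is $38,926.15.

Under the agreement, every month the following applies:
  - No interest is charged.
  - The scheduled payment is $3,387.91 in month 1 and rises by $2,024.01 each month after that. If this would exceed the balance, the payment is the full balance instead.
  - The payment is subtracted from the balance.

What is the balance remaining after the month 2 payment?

# | Opening | Payment | End bal
1 | $38,926.15 | $3,387.91 | $35,538.24
2 | $35,538.24 | $5,411.92 | $30,126.32

$30,126.32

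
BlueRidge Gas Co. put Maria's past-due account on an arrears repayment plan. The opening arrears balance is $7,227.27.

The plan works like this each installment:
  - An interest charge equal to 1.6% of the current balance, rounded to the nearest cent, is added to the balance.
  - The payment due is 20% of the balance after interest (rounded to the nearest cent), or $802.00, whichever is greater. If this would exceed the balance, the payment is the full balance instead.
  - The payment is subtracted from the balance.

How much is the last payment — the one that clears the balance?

$61.99

Installment 1: $7,227.27 +$115.64 interest = $7,342.91; pay $1,468.58 → $5,874.33
Installment 2: $5,874.33 +$93.99 interest = $5,968.32; pay $1,193.66 → $4,774.66
Installment 3: $4,774.66 +$76.39 interest = $4,851.05; pay $970.21 → $3,880.84
Installment 4: $3,880.84 +$62.09 interest = $3,942.93; pay $802.00 → $3,140.93
Installment 5: $3,140.93 +$50.25 interest = $3,191.18; pay $802.00 → $2,389.18
Installment 6: $2,389.18 +$38.23 interest = $2,427.41; pay $802.00 → $1,625.41
Installment 7: $1,625.41 +$26.01 interest = $1,651.42; pay $802.00 → $849.42
Installment 8: $849.42 +$13.59 interest = $863.01; pay $802.00 → $61.01
Installment 9: $61.01 +$0.98 interest = $61.99; pay $61.99 → $0.00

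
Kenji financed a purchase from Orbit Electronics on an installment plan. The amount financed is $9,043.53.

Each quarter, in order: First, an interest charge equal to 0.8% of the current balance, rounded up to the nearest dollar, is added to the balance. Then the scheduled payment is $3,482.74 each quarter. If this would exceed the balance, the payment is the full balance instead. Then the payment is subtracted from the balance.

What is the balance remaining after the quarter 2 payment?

Quarter 1: $9,043.53 +$73.00 interest = $9,116.53; pay $3,482.74 → $5,633.79
Quarter 2: $5,633.79 +$46.00 interest = $5,679.79; pay $3,482.74 → $2,197.05

$2,197.05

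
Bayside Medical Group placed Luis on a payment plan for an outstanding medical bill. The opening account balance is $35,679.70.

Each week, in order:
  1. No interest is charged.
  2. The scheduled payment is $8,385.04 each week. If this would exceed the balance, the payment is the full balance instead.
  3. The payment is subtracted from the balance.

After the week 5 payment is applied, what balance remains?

# | Opening | Payment | End bal
1 | $35,679.70 | $8,385.04 | $27,294.66
2 | $27,294.66 | $8,385.04 | $18,909.62
3 | $18,909.62 | $8,385.04 | $10,524.58
4 | $10,524.58 | $8,385.04 | $2,139.54
5 | $2,139.54 | $2,139.54 | $0.00

$0.00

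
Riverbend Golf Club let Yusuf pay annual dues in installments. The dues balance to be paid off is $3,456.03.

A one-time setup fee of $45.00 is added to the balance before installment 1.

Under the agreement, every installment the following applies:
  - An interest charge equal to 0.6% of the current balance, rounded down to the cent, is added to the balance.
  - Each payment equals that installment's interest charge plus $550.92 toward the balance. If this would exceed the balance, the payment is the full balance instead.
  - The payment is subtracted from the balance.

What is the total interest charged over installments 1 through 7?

# | Opening | Interest | Payment | End bal
1 | $3,501.03 | $21.00 | $571.92 | $2,950.11
2 | $2,950.11 | $17.70 | $568.62 | $2,399.19
3 | $2,399.19 | $14.39 | $565.31 | $1,848.27
4 | $1,848.27 | $11.08 | $562.00 | $1,297.35
5 | $1,297.35 | $7.78 | $558.70 | $746.43
6 | $746.43 | $4.47 | $555.39 | $195.51
7 | $195.51 | $1.17 | $196.68 | $0.00
Total interest: $21.00 + $17.70 + $14.39 + $11.08 + $7.78 + $4.47 + $1.17 = $77.59

$77.59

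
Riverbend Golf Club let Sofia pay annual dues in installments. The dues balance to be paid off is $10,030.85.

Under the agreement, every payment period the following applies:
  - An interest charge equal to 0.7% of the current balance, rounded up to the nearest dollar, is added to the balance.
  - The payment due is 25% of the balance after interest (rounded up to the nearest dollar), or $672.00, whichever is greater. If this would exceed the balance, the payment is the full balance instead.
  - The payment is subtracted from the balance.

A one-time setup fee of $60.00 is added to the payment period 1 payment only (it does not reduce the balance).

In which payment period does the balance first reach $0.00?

Payment period 1: opening $10,030.85; interest $71.00 → $10,101.85; payment $2,526.00 (+ $60.00 fee); balance $7,575.85
Payment period 2: opening $7,575.85; interest $54.00 → $7,629.85; payment $1,908.00; balance $5,721.85
Payment period 3: opening $5,721.85; interest $41.00 → $5,762.85; payment $1,441.00; balance $4,321.85
Payment period 4: opening $4,321.85; interest $31.00 → $4,352.85; payment $1,089.00; balance $3,263.85
Payment period 5: opening $3,263.85; interest $23.00 → $3,286.85; payment $822.00; balance $2,464.85
Payment period 6: opening $2,464.85; interest $18.00 → $2,482.85; payment $672.00; balance $1,810.85
Payment period 7: opening $1,810.85; interest $13.00 → $1,823.85; payment $672.00; balance $1,151.85
Payment period 8: opening $1,151.85; interest $9.00 → $1,160.85; payment $672.00; balance $488.85
Payment period 9: opening $488.85; interest $4.00 → $492.85; payment $492.85; balance $0.00
Balance reaches $0.00 in payment period 9.

9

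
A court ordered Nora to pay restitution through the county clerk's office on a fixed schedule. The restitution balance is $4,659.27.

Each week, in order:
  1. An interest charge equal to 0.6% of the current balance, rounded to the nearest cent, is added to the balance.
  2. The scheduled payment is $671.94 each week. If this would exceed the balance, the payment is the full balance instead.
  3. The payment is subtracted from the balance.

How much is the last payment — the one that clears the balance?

$69.83

Week 1: opening $4,659.27; interest $27.96 → $4,687.23; payment $671.94; balance $4,015.29
Week 2: opening $4,015.29; interest $24.09 → $4,039.38; payment $671.94; balance $3,367.44
Week 3: opening $3,367.44; interest $20.20 → $3,387.64; payment $671.94; balance $2,715.70
Week 4: opening $2,715.70; interest $16.29 → $2,731.99; payment $671.94; balance $2,060.05
Week 5: opening $2,060.05; interest $12.36 → $2,072.41; payment $671.94; balance $1,400.47
Week 6: opening $1,400.47; interest $8.40 → $1,408.87; payment $671.94; balance $736.93
Week 7: opening $736.93; interest $4.42 → $741.35; payment $671.94; balance $69.41
Week 8: opening $69.41; interest $0.42 → $69.83; payment $69.83; balance $0.00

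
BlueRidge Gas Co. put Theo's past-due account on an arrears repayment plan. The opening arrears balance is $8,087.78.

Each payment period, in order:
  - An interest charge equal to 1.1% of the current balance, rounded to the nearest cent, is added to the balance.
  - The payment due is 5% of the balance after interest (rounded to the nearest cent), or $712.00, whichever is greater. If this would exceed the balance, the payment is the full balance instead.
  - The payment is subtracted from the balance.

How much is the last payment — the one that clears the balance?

$143.61

Payment period 1: $8,087.78 +$88.97 interest = $8,176.75; pay $712.00 → $7,464.75
Payment period 2: $7,464.75 +$82.11 interest = $7,546.86; pay $712.00 → $6,834.86
Payment period 3: $6,834.86 +$75.18 interest = $6,910.04; pay $712.00 → $6,198.04
Payment period 4: $6,198.04 +$68.18 interest = $6,266.22; pay $712.00 → $5,554.22
Payment period 5: $5,554.22 +$61.10 interest = $5,615.32; pay $712.00 → $4,903.32
Payment period 6: $4,903.32 +$53.94 interest = $4,957.26; pay $712.00 → $4,245.26
Payment period 7: $4,245.26 +$46.70 interest = $4,291.96; pay $712.00 → $3,579.96
Payment period 8: $3,579.96 +$39.38 interest = $3,619.34; pay $712.00 → $2,907.34
Payment period 9: $2,907.34 +$31.98 interest = $2,939.32; pay $712.00 → $2,227.32
Payment period 10: $2,227.32 +$24.50 interest = $2,251.82; pay $712.00 → $1,539.82
Payment period 11: $1,539.82 +$16.94 interest = $1,556.76; pay $712.00 → $844.76
Payment period 12: $844.76 +$9.29 interest = $854.05; pay $712.00 → $142.05
Payment period 13: $142.05 +$1.56 interest = $143.61; pay $143.61 → $0.00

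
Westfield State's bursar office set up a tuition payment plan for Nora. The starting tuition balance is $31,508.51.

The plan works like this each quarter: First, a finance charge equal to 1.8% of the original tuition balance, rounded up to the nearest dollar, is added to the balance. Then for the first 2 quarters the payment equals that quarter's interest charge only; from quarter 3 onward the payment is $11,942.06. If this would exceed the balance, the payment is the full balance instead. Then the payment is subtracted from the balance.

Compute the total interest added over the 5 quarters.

$2,840.00

Quarter 1: opening $31,508.51; interest $568.00 → $32,076.51; payment $568.00; balance $31,508.51
Quarter 2: opening $31,508.51; interest $568.00 → $32,076.51; payment $568.00; balance $31,508.51
Quarter 3: opening $31,508.51; interest $568.00 → $32,076.51; payment $11,942.06; balance $20,134.45
Quarter 4: opening $20,134.45; interest $568.00 → $20,702.45; payment $11,942.06; balance $8,760.39
Quarter 5: opening $8,760.39; interest $568.00 → $9,328.39; payment $9,328.39; balance $0.00
Total interest: $568.00 + $568.00 + $568.00 + $568.00 + $568.00 = $2,840.00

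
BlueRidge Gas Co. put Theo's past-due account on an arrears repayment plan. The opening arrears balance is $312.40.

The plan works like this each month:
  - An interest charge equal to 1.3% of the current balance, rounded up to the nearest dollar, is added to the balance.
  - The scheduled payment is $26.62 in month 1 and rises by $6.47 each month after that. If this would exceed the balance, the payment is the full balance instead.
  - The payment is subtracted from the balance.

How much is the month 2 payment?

$33.09

Month 1: $312.40 +$5.00 interest = $317.40; pay $26.62 → $290.78
Month 2: $290.78 +$4.00 interest = $294.78; pay $33.09 → $261.69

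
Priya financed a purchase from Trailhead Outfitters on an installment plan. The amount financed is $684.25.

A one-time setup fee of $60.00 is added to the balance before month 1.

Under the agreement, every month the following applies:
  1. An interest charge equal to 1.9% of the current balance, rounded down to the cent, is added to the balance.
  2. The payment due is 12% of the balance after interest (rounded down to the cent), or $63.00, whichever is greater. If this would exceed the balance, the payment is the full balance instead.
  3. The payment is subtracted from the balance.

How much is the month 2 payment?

$81.60

Month 1: opening $744.25; interest $14.14 → $758.39; payment $91.00; balance $667.39
Month 2: opening $667.39; interest $12.68 → $680.07; payment $81.60; balance $598.47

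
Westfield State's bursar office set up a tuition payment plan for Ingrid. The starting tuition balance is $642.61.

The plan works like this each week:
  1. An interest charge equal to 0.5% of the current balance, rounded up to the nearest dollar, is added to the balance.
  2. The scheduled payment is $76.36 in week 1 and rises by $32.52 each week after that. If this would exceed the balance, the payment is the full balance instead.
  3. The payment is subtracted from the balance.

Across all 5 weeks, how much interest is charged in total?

$13.00

Week 1: opening $642.61; interest $4.00 → $646.61; payment $76.36; balance $570.25
Week 2: opening $570.25; interest $3.00 → $573.25; payment $108.88; balance $464.37
Week 3: opening $464.37; interest $3.00 → $467.37; payment $141.40; balance $325.97
Week 4: opening $325.97; interest $2.00 → $327.97; payment $173.92; balance $154.05
Week 5: opening $154.05; interest $1.00 → $155.05; payment $155.05; balance $0.00
Total interest: $4.00 + $3.00 + $3.00 + $2.00 + $1.00 = $13.00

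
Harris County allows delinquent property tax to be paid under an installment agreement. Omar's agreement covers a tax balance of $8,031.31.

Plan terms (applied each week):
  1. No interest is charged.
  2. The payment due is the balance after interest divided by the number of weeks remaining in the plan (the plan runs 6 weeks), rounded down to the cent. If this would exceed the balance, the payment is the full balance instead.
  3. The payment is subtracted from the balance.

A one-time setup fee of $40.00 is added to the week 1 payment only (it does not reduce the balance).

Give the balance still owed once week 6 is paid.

$0.00

Week 1: opening $8,031.31; payment $1,338.55 (+ $40.00 fee); balance $6,692.76
Week 2: opening $6,692.76; payment $1,338.55; balance $5,354.21
Week 3: opening $5,354.21; payment $1,338.55; balance $4,015.66
Week 4: opening $4,015.66; payment $1,338.55; balance $2,677.11
Week 5: opening $2,677.11; payment $1,338.55; balance $1,338.56
Week 6: opening $1,338.56; payment $1,338.56; balance $0.00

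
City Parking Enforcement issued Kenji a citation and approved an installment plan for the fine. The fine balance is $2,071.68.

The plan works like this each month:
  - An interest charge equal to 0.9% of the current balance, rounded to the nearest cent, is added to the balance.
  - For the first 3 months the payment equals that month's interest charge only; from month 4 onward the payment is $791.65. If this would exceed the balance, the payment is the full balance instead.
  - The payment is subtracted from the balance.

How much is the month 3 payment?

Month 1: $2,071.68 +$18.65 interest = $2,090.33; pay $18.65 → $2,071.68
Month 2: $2,071.68 +$18.65 interest = $2,090.33; pay $18.65 → $2,071.68
Month 3: $2,071.68 +$18.65 interest = $2,090.33; pay $18.65 → $2,071.68

$18.65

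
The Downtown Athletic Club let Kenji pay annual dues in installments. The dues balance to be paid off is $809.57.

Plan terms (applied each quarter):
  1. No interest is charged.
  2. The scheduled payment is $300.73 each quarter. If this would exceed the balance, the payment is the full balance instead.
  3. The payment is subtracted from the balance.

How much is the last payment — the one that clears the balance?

Quarter 1: $809.57 − $300.73 → $508.84
Quarter 2: $508.84 − $300.73 → $208.11
Quarter 3: $208.11 − $208.11 → $0.00

$208.11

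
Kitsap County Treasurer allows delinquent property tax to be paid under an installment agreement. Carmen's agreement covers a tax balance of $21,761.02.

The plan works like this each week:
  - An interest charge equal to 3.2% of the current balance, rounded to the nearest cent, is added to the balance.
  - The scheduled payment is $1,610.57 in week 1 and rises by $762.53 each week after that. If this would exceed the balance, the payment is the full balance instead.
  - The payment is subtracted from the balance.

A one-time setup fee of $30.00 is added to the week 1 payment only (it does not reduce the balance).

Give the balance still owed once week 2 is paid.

$19,140.80

Week 1: opening $21,761.02; interest $696.35 → $22,457.37; payment $1,610.57 (+ $30.00 fee); balance $20,846.80
Week 2: opening $20,846.80; interest $667.10 → $21,513.90; payment $2,373.10; balance $19,140.80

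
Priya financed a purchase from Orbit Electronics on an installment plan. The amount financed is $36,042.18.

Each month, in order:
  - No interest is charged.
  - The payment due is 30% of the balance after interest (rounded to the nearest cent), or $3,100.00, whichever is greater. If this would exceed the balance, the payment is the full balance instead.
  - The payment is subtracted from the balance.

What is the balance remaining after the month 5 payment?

$5,553.73

Month 1: $36,042.18 − $10,812.65 → $25,229.53
Month 2: $25,229.53 − $7,568.86 → $17,660.67
Month 3: $17,660.67 − $5,298.20 → $12,362.47
Month 4: $12,362.47 − $3,708.74 → $8,653.73
Month 5: $8,653.73 − $3,100.00 → $5,553.73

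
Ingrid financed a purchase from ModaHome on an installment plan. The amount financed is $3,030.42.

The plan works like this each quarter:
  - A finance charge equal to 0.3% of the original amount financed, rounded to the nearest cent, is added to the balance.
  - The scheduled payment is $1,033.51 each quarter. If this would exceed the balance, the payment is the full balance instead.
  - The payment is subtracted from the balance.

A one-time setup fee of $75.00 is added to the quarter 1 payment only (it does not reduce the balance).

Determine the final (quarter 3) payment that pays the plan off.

Quarter 1: opening $3,030.42; interest $9.09 → $3,039.51; payment $1,033.51 (+ $75.00 fee); balance $2,006.00
Quarter 2: opening $2,006.00; interest $9.09 → $2,015.09; payment $1,033.51; balance $981.58
Quarter 3: opening $981.58; interest $9.09 → $990.67; payment $990.67; balance $0.00

$990.67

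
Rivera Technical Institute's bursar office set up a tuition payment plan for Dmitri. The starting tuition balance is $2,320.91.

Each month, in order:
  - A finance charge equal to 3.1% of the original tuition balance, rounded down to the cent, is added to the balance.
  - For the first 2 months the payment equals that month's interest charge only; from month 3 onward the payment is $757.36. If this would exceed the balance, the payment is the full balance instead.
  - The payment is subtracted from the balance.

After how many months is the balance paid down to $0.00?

6

Month 1: opening $2,320.91; interest $71.94 → $2,392.85; payment $71.94; balance $2,320.91
Month 2: opening $2,320.91; interest $71.94 → $2,392.85; payment $71.94; balance $2,320.91
Month 3: opening $2,320.91; interest $71.94 → $2,392.85; payment $757.36; balance $1,635.49
Month 4: opening $1,635.49; interest $71.94 → $1,707.43; payment $757.36; balance $950.07
Month 5: opening $950.07; interest $71.94 → $1,022.01; payment $757.36; balance $264.65
Month 6: opening $264.65; interest $71.94 → $336.59; payment $336.59; balance $0.00
Balance reaches $0.00 in month 6.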